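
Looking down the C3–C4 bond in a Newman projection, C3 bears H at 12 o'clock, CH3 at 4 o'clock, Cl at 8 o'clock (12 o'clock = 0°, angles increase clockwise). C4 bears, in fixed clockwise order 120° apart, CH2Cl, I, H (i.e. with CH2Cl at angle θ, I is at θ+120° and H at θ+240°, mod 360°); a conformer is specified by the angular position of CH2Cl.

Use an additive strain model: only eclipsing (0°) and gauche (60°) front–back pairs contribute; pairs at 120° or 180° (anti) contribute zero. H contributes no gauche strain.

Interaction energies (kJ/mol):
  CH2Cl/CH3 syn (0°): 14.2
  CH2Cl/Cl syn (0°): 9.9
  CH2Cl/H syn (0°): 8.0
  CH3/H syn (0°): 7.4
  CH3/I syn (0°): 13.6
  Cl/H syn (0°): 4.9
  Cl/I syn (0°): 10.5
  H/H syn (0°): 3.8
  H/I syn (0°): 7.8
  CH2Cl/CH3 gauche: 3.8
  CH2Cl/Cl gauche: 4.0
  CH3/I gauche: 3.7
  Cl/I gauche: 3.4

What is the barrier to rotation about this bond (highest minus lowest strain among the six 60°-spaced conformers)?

20.8 kJ/mol

CH2Cl at 0° (eclipsed): H–CH2Cl eclipsed, CH3–I eclipsed, Cl–H eclipsed; 8.0 + 13.6 + 4.9 = 26.5 kJ/mol.
CH2Cl at 60° (staggered): CH3–CH2Cl gauche, CH3–I gauche, Cl–I gauche; 3.8 + 3.7 + 3.4 = 10.9 kJ/mol.
CH2Cl at 120° (eclipsed): H–H eclipsed, CH3–CH2Cl eclipsed, Cl–I eclipsed; 3.8 + 14.2 + 10.5 = 28.5 kJ/mol.
CH2Cl at 180° (staggered): CH3–CH2Cl gauche, Cl–CH2Cl gauche, Cl–I gauche; 3.8 + 4.0 + 3.4 = 11.2 kJ/mol.
CH2Cl at 240° (eclipsed): H–I eclipsed, CH3–H eclipsed, Cl–CH2Cl eclipsed; 7.8 + 7.4 + 9.9 = 25.1 kJ/mol.
CH2Cl at 300° (staggered): CH3–I gauche, Cl–CH2Cl gauche; 3.7 + 4.0 = 7.7 kJ/mol.
Max at 120° (28.5 kJ/mol), min at 300° (7.7 kJ/mol); barrier = 20.8 kJ/mol.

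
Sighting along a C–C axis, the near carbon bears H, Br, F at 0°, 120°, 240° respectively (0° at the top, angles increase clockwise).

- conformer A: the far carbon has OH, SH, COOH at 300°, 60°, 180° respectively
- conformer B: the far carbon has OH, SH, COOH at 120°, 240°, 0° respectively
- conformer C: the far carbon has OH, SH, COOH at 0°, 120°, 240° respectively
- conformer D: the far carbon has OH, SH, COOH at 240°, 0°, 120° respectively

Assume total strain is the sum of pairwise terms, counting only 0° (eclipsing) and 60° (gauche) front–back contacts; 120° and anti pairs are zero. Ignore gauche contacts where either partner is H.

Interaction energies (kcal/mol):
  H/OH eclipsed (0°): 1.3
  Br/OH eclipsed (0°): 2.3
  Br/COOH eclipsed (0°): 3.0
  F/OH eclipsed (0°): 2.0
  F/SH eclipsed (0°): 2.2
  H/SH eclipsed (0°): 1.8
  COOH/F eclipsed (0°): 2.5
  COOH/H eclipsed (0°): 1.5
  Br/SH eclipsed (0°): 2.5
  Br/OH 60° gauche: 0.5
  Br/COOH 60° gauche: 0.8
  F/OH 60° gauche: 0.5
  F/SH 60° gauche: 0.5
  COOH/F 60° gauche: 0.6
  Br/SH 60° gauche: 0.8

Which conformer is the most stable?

A is staggered. Br at 120° is gauche with SH at 60° (0.8); Br at 120° is gauche with COOH at 180° (0.8); F at 240° is gauche with OH at 300° (0.5); F at 240° is gauche with COOH at 180° (0.6). Total 2.7 kcal/mol.
B is eclipsed. H at 0° is eclipsed with COOH at 0° (1.5); Br at 120° is eclipsed with OH at 120° (2.3); F at 240° is eclipsed with SH at 240° (2.2). Total 6.0 kcal/mol.
C is eclipsed. H at 0° is eclipsed with OH at 0° (1.3); Br at 120° is eclipsed with SH at 120° (2.5); F at 240° is eclipsed with COOH at 240° (2.5). Total 6.3 kcal/mol.
D is eclipsed. H at 0° is eclipsed with SH at 0° (1.8); Br at 120° is eclipsed with COOH at 120° (3.0); F at 240° is eclipsed with OH at 240° (2.0). Total 6.8 kcal/mol.
A has the lowest total (2.7 kcal/mol).

A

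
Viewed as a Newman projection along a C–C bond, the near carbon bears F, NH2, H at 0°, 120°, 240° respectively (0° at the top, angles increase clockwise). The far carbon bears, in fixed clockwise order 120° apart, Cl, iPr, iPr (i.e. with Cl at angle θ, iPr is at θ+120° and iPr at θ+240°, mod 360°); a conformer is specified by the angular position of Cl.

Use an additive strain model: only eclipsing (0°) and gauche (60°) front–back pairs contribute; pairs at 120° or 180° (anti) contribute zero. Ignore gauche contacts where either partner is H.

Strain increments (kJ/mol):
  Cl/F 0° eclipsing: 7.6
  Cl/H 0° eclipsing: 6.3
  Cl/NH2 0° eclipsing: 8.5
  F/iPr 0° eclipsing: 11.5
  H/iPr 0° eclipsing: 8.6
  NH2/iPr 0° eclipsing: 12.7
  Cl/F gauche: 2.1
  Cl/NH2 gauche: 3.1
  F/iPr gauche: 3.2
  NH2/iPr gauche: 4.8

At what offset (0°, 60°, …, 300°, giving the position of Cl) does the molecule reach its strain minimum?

Cl at 0° (eclipsed): F(0°)/Cl(0°) eclipsed 7.6; NH2(120°)/iPr(120°) eclipsed 12.7; H(240°)/iPr(240°) eclipsed 8.6 → 28.9 kJ/mol.
Cl at 60° (staggered): F(0°)/Cl(60°) gauche 2.1; F(0°)/iPr(300°) gauche 3.2; NH2(120°)/Cl(60°) gauche 3.1; NH2(120°)/iPr(180°) gauche 4.8 → 13.2 kJ/mol.
Cl at 120° (eclipsed): F(0°)/iPr(0°) eclipsed 11.5; NH2(120°)/Cl(120°) eclipsed 8.5; H(240°)/iPr(240°) eclipsed 8.6 → 28.6 kJ/mol.
Cl at 180° (staggered): F(0°)/iPr(300°) gauche 3.2; F(0°)/iPr(60°) gauche 3.2; NH2(120°)/Cl(180°) gauche 3.1; NH2(120°)/iPr(60°) gauche 4.8 → 14.3 kJ/mol.
Cl at 240° (eclipsed): F(0°)/iPr(0°) eclipsed 11.5; NH2(120°)/iPr(120°) eclipsed 12.7; H(240°)/Cl(240°) eclipsed 6.3 → 30.5 kJ/mol.
Cl at 300° (staggered): F(0°)/Cl(300°) gauche 2.1; F(0°)/iPr(60°) gauche 3.2; NH2(120°)/iPr(60°) gauche 4.8; NH2(120°)/iPr(180°) gauche 4.8 → 14.9 kJ/mol.
The minimum (13.2 kJ/mol) occurs with Cl at 60°.

60°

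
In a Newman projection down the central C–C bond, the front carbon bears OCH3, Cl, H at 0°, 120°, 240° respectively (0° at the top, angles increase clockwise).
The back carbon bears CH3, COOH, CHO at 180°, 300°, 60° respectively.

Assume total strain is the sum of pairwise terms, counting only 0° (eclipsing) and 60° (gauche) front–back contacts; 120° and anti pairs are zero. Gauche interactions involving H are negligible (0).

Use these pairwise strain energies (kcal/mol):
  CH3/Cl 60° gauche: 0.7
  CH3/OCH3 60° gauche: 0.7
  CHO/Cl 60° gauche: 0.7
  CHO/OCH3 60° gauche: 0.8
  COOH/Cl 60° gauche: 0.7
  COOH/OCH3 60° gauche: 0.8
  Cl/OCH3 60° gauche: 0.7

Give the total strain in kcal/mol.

This conformer (staggered): OCH3(0°)/COOH(300°) gauche 0.8; OCH3(0°)/CHO(60°) gauche 0.8; Cl(120°)/CH3(180°) gauche 0.7; Cl(120°)/CHO(60°) gauche 0.7 → 3.0 kcal/mol.

3.0 kcal/mol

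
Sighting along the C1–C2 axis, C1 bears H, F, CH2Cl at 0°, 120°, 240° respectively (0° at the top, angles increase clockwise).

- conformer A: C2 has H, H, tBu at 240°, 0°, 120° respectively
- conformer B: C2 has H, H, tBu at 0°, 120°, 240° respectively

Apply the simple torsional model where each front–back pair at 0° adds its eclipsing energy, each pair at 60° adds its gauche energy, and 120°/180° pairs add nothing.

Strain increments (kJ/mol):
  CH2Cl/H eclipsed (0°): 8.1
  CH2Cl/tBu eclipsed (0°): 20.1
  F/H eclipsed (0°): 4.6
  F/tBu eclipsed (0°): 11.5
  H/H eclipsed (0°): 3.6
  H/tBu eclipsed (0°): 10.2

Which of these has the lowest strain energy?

A

A is eclipsed. H at 0° is eclipsed with H at 0° (3.6); F at 120° is eclipsed with tBu at 120° (11.5); CH2Cl at 240° is eclipsed with H at 240° (8.1). Total 23.2 kJ/mol.
B is eclipsed. H at 0° is eclipsed with H at 0° (3.6); F at 120° is eclipsed with H at 120° (4.6); CH2Cl at 240° is eclipsed with tBu at 240° (20.1). Total 28.3 kJ/mol.
A has the lowest total (23.2 kJ/mol).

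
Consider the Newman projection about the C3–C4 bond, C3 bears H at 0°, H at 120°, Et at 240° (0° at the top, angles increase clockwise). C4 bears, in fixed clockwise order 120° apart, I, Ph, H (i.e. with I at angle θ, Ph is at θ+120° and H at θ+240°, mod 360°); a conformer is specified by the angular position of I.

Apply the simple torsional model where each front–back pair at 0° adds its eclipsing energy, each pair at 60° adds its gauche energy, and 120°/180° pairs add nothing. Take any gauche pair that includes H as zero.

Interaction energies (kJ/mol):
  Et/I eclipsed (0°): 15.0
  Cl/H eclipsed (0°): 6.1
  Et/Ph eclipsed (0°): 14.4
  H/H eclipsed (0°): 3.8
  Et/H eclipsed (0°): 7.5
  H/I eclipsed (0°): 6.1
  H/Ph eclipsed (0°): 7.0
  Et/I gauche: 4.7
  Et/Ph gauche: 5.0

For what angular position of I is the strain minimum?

300°

I at 0° (eclipsed): H(0°)/I(0°) eclipsed 6.1; H(120°)/Ph(120°) eclipsed 7.0; Et(240°)/H(240°) eclipsed 7.5 → 20.6 kJ/mol.
I at 60° (staggered): Et(240°)/Ph(180°) gauche 5.0 → 5.0 kJ/mol.
I at 120° (eclipsed): H(0°)/H(0°) eclipsed 3.8; H(120°)/I(120°) eclipsed 6.1; Et(240°)/Ph(240°) eclipsed 14.4 → 24.3 kJ/mol.
I at 180° (staggered): Et(240°)/I(180°) gauche 4.7; Et(240°)/Ph(300°) gauche 5.0 → 9.7 kJ/mol.
I at 240° (eclipsed): H(0°)/Ph(0°) eclipsed 7.0; H(120°)/H(120°) eclipsed 3.8; Et(240°)/I(240°) eclipsed 15.0 → 25.8 kJ/mol.
I at 300° (staggered): Et(240°)/I(300°) gauche 4.7 → 4.7 kJ/mol.
The minimum (4.7 kJ/mol) occurs with I at 300°.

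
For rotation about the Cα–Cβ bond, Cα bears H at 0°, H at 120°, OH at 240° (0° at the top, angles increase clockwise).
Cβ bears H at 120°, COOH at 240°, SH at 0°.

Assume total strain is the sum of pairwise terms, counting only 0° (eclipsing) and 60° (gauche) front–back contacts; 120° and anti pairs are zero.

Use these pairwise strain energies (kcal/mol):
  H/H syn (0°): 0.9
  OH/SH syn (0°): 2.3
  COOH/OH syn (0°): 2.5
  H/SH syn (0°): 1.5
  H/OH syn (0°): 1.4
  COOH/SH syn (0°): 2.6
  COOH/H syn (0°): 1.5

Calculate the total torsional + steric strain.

This conformer (eclipsed): H(0°)/SH(0°) eclipsed 1.5; H(120°)/H(120°) eclipsed 0.9; OH(240°)/COOH(240°) eclipsed 2.5 → 4.9 kcal/mol.

4.9 kcal/mol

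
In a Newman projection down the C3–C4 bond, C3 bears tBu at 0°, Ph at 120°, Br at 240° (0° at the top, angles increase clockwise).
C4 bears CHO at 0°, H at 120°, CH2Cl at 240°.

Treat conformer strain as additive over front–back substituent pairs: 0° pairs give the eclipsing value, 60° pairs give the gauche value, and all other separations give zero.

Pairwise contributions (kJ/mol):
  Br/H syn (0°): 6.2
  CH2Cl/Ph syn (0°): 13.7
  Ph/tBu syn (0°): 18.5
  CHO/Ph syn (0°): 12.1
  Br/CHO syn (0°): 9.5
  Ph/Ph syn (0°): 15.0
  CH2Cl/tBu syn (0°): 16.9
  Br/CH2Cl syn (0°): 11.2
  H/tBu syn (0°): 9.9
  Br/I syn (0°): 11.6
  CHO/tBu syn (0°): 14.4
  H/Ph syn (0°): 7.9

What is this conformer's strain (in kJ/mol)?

33.5 kJ/mol

This conformer is eclipsed. tBu at 0° is eclipsed with CHO at 0° (14.4); Ph at 120° is eclipsed with H at 120° (7.9); Br at 240° is eclipsed with CH2Cl at 240° (11.2). Total 33.5 kJ/mol.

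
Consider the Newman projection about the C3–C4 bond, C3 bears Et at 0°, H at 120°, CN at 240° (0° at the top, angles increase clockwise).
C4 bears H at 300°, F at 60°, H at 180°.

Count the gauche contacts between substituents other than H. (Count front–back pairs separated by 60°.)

Non-H gauche pairs: Et(0°)/F(60°) — 1 interaction.

1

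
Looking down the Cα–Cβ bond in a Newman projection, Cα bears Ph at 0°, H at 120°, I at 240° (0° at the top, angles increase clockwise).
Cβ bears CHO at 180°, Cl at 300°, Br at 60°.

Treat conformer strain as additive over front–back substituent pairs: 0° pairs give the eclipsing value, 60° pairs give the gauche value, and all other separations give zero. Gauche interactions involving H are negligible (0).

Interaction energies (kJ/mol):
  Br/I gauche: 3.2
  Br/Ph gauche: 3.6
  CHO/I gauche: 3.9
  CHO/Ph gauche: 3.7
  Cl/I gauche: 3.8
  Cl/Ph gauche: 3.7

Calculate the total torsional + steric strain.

15.0 kJ/mol

This conformer is staggered. Ph at 0° is gauche with Cl at 300° (3.7); Ph at 0° is gauche with Br at 60° (3.6); I at 240° is gauche with CHO at 180° (3.9); I at 240° is gauche with Cl at 300° (3.8). Total 15.0 kJ/mol.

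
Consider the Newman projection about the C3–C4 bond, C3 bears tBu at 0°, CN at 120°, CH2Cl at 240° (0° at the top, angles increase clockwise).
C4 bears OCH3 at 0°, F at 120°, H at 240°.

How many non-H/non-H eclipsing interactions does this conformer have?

Non-H eclipsing pairs: tBu(0°)/OCH3(0°); CN(120°)/F(120°) — 2 interactions.

2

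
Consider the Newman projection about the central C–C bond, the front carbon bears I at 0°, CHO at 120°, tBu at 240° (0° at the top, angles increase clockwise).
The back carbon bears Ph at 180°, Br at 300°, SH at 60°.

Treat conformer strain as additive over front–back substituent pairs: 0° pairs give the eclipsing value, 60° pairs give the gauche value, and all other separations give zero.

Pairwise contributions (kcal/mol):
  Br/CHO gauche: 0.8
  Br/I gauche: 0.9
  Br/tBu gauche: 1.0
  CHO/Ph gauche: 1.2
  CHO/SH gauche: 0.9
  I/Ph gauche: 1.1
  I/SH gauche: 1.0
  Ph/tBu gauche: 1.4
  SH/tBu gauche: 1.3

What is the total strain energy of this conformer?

This conformer is staggered. I at 0° is gauche with Br at 300° (0.9); I at 0° is gauche with SH at 60° (1.0); CHO at 120° is gauche with Ph at 180° (1.2); CHO at 120° is gauche with SH at 60° (0.9); tBu at 240° is gauche with Ph at 180° (1.4); tBu at 240° is gauche with Br at 300° (1.0). Total 6.4 kcal/mol.

6.4 kcal/mol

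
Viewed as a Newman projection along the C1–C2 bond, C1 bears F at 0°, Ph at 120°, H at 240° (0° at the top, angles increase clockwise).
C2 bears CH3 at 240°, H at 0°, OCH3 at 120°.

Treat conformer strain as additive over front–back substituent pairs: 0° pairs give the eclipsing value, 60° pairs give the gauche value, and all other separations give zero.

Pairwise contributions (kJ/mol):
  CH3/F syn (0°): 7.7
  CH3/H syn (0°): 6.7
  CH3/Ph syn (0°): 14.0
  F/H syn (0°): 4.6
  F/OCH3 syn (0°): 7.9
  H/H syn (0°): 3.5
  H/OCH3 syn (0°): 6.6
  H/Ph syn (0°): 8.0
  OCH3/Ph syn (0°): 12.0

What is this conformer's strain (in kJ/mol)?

23.3 kJ/mol

This conformer (eclipsed): F(0°)/H(0°) eclipsed 4.6; Ph(120°)/OCH3(120°) eclipsed 12.0; H(240°)/CH3(240°) eclipsed 6.7 → 23.3 kJ/mol.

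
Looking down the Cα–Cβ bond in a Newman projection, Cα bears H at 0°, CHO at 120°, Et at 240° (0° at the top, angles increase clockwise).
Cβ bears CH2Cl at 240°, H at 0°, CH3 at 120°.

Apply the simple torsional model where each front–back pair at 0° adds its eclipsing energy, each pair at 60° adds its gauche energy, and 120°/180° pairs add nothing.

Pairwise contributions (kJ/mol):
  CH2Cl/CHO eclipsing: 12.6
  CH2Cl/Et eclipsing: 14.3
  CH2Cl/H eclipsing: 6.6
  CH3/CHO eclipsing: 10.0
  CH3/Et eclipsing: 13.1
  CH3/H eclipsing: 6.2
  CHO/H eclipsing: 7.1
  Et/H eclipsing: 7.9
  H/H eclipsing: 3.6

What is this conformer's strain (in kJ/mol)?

This conformer (eclipsed): H(0°)/H(0°) eclipsed 3.6; CHO(120°)/CH3(120°) eclipsed 10.0; Et(240°)/CH2Cl(240°) eclipsed 14.3 → 27.9 kJ/mol.

27.9 kJ/mol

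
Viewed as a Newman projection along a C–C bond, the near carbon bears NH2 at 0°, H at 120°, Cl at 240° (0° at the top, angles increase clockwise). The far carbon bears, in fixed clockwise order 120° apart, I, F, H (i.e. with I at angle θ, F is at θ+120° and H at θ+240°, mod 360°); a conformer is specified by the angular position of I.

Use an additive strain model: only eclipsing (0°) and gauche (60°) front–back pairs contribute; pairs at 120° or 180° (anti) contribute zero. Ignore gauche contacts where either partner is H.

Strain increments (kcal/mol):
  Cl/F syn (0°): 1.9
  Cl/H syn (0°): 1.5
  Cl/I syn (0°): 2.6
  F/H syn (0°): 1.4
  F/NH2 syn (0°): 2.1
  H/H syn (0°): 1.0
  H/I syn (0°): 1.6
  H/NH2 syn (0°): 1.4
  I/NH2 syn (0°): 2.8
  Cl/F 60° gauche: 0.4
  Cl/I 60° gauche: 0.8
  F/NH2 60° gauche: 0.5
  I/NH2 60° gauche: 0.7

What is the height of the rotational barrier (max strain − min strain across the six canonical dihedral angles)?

4.6 kcal/mol

I at 0° (eclipsed): NH2(0°)/I(0°) eclipsed 2.8; H(120°)/F(120°) eclipsed 1.4; Cl(240°)/H(240°) eclipsed 1.5 → 5.7 kcal/mol.
I at 60° (staggered): NH2(0°)/I(60°) gauche 0.7; Cl(240°)/F(180°) gauche 0.4 → 1.1 kcal/mol.
I at 120° (eclipsed): NH2(0°)/H(0°) eclipsed 1.4; H(120°)/I(120°) eclipsed 1.6; Cl(240°)/F(240°) eclipsed 1.9 → 4.9 kcal/mol.
I at 180° (staggered): NH2(0°)/F(300°) gauche 0.5; Cl(240°)/I(180°) gauche 0.8; Cl(240°)/F(300°) gauche 0.4 → 1.7 kcal/mol.
I at 240° (eclipsed): NH2(0°)/F(0°) eclipsed 2.1; H(120°)/H(120°) eclipsed 1.0; Cl(240°)/I(240°) eclipsed 2.6 → 5.7 kcal/mol.
I at 300° (staggered): NH2(0°)/I(300°) gauche 0.7; NH2(0°)/F(60°) gauche 0.5; Cl(240°)/I(300°) gauche 0.8 → 2.0 kcal/mol.
Max at 0° (5.7 kcal/mol), min at 60° (1.1 kcal/mol); barrier = 4.6 kcal/mol.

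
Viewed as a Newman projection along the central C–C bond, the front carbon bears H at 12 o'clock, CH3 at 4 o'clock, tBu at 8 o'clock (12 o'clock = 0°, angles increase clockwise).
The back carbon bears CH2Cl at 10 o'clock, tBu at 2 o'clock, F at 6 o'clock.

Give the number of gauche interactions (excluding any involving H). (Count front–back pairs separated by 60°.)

4

Non-H gauche pairs: CH3(120°)/tBu(60°); CH3(120°)/F(180°); tBu(240°)/CH2Cl(300°); tBu(240°)/F(180°) — 4 interactions.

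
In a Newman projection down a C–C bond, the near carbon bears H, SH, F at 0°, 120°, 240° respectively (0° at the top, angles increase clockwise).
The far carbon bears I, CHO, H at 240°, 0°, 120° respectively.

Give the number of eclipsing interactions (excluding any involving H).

Non-H eclipsing pairs: F(240°)/I(240°) — 1 interaction.

1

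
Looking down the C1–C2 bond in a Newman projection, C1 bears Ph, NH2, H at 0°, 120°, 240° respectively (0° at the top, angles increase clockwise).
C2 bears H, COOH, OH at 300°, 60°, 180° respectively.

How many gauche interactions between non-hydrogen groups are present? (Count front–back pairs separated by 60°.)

Non-H gauche pairs: Ph(0°)/COOH(60°); NH2(120°)/COOH(60°); NH2(120°)/OH(180°) — 3 interactions.

3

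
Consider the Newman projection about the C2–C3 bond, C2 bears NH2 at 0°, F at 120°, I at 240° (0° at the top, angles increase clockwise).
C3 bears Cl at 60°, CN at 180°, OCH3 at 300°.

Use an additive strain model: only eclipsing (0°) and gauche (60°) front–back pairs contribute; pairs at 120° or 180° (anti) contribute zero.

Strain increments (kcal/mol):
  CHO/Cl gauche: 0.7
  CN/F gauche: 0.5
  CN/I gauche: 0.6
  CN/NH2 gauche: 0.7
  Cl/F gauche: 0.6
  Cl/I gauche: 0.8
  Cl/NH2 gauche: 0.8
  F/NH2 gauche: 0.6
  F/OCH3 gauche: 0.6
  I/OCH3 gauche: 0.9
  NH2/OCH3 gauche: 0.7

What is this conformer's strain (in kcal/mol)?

This conformer (staggered): NH2(0°)/Cl(60°) gauche 0.8; NH2(0°)/OCH3(300°) gauche 0.7; F(120°)/Cl(60°) gauche 0.6; F(120°)/CN(180°) gauche 0.5; I(240°)/CN(180°) gauche 0.6; I(240°)/OCH3(300°) gauche 0.9 → 4.1 kcal/mol.

4.1 kcal/mol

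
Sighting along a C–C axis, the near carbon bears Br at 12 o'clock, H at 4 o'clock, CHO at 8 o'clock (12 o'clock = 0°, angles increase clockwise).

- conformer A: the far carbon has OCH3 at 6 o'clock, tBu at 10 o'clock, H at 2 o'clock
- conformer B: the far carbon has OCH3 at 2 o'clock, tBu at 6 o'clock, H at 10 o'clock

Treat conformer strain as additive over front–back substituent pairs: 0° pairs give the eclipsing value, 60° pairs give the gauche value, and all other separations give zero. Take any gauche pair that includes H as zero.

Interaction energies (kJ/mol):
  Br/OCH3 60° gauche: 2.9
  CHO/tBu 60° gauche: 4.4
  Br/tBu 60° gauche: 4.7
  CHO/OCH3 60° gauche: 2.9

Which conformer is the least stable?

A (staggered): Br–tBu gauche, CHO–OCH3 gauche, CHO–tBu gauche; 4.7 + 2.9 + 4.4 = 12.0 kJ/mol.
B (staggered): Br–OCH3 gauche, CHO–tBu gauche; 2.9 + 4.4 = 7.3 kJ/mol.
A has the highest total (12.0 kJ/mol).

A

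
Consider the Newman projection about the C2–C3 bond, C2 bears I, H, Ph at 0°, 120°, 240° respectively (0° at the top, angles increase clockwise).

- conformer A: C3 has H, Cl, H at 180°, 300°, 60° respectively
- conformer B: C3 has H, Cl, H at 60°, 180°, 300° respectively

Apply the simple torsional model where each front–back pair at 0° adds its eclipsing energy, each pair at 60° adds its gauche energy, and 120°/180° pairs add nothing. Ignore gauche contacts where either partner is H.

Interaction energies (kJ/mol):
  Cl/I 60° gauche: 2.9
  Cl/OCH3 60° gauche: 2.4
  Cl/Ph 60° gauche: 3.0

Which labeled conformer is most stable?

A (staggered): I(0°)/Cl(300°) gauche 2.9; Ph(240°)/Cl(300°) gauche 3.0 → 5.9 kJ/mol.
B (staggered): Ph(240°)/Cl(180°) gauche 3.0 → 3.0 kJ/mol.
B has the lowest total (3.0 kJ/mol).

B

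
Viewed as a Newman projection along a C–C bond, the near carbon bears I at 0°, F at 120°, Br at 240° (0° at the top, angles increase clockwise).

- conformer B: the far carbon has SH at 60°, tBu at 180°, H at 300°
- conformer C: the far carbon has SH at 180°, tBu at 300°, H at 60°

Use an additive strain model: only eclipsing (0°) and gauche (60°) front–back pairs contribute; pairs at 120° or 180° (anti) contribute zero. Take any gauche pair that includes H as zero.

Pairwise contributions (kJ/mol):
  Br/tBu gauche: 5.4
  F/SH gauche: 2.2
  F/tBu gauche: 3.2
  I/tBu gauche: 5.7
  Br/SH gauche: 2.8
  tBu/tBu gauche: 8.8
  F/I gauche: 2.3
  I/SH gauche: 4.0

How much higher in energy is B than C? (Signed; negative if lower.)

B (staggered): I–SH gauche, F–SH gauche, F–tBu gauche, Br–tBu gauche; 4.0 + 2.2 + 3.2 + 5.4 = 14.8 kJ/mol.
C (staggered): I–tBu gauche, F–SH gauche, Br–SH gauche, Br–tBu gauche; 5.7 + 2.2 + 2.8 + 5.4 = 16.1 kJ/mol.
E(B) − E(C) = 14.8 − 16.1 = -1.3 kJ/mol.

-1.3 kJ/mol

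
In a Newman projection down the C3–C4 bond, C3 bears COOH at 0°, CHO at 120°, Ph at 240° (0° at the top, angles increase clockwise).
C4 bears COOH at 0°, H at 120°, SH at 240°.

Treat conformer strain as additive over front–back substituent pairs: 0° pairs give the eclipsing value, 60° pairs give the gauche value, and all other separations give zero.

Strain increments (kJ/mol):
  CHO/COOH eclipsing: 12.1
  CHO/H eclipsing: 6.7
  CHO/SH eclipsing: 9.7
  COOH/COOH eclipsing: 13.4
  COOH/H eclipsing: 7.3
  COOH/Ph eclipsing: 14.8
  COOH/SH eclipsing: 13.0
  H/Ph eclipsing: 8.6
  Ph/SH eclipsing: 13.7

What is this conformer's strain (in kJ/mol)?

This conformer (eclipsed): COOH–COOH eclipsed, CHO–H eclipsed, Ph–SH eclipsed; 13.4 + 6.7 + 13.7 = 33.8 kJ/mol.

33.8 kJ/mol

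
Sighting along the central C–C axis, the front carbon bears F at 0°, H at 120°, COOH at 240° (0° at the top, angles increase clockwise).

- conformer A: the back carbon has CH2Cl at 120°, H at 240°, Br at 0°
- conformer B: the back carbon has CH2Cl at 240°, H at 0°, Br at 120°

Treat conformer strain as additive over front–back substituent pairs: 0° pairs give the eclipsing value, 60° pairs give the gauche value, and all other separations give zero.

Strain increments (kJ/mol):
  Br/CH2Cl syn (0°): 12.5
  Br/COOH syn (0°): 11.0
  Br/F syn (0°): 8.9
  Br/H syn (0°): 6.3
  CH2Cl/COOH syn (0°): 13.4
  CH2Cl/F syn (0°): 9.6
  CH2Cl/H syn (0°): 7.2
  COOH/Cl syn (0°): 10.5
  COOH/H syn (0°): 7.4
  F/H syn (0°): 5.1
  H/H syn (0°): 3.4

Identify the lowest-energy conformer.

A (eclipsed): F–Br eclipsed, H–CH2Cl eclipsed, COOH–H eclipsed; 8.9 + 7.2 + 7.4 = 23.5 kJ/mol.
B (eclipsed): F–H eclipsed, H–Br eclipsed, COOH–CH2Cl eclipsed; 5.1 + 6.3 + 13.4 = 24.8 kJ/mol.
A has the lowest total (23.5 kJ/mol).

A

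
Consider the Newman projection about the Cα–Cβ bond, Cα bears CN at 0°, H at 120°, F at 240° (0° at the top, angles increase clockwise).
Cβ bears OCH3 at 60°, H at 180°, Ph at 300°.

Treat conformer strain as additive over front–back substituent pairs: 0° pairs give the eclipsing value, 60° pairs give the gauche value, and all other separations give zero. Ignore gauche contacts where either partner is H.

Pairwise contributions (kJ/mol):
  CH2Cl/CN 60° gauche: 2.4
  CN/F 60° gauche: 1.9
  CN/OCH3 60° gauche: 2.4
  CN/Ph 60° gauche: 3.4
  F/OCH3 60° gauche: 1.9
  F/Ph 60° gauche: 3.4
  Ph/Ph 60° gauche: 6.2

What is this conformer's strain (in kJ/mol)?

9.2 kJ/mol

This conformer (staggered): CN–OCH3 gauche, CN–Ph gauche, F–Ph gauche; 2.4 + 3.4 + 3.4 = 9.2 kJ/mol.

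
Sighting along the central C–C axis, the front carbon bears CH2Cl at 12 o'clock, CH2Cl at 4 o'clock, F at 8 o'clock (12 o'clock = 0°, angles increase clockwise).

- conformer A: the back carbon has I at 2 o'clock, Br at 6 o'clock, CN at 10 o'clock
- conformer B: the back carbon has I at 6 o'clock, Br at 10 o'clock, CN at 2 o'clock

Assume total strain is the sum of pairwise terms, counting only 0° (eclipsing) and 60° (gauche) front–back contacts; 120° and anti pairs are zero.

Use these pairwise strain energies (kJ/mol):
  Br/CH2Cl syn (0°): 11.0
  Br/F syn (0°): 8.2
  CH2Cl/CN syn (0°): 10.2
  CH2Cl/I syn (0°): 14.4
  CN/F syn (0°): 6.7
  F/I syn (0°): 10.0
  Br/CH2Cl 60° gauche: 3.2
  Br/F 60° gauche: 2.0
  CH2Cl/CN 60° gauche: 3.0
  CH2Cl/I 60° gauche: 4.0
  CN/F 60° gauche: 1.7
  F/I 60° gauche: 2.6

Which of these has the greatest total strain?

A is staggered. CH2Cl at 0° is gauche with I at 60° (4.0); CH2Cl at 0° is gauche with CN at 300° (3.0); CH2Cl at 120° is gauche with I at 60° (4.0); CH2Cl at 120° is gauche with Br at 180° (3.2); F at 240° is gauche with Br at 180° (2.0); F at 240° is gauche with CN at 300° (1.7). Total 17.9 kJ/mol.
B is staggered. CH2Cl at 0° is gauche with Br at 300° (3.2); CH2Cl at 0° is gauche with CN at 60° (3.0); CH2Cl at 120° is gauche with I at 180° (4.0); CH2Cl at 120° is gauche with CN at 60° (3.0); F at 240° is gauche with I at 180° (2.6); F at 240° is gauche with Br at 300° (2.0). Total 17.8 kJ/mol.
A has the highest total (17.9 kJ/mol).

A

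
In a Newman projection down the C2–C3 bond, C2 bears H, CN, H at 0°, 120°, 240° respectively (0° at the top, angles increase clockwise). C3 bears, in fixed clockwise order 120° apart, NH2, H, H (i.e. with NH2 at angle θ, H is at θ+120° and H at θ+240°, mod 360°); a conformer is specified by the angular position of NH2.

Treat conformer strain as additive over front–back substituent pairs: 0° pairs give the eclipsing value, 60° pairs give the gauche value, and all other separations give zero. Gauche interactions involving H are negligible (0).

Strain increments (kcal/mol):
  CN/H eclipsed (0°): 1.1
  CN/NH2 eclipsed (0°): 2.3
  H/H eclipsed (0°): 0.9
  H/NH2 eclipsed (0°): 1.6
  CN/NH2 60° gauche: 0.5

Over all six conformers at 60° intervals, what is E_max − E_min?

NH2 at 0° (eclipsed): H–NH2 eclipsed, CN–H eclipsed, H–H eclipsed; 1.6 + 1.1 + 0.9 = 3.6 kcal/mol.
NH2 at 60° (staggered): CN–NH2 gauche; 0.5 = 0.5 kcal/mol.
NH2 at 120° (eclipsed): H–H eclipsed, CN–NH2 eclipsed, H–H eclipsed; 0.9 + 2.3 + 0.9 = 4.1 kcal/mol.
NH2 at 180° (staggered): CN–NH2 gauche; 0.5 = 0.5 kcal/mol.
NH2 at 240° (eclipsed): H–H eclipsed, CN–H eclipsed, H–NH2 eclipsed; 0.9 + 1.1 + 1.6 = 3.6 kcal/mol.
NH2 at 300° (staggered): no non-H gauche contacts → 0.0 kcal/mol.
Max at 120° (4.1 kcal/mol), min at 300° (0.0 kcal/mol); barrier = 4.1 kcal/mol.

4.1 kcal/mol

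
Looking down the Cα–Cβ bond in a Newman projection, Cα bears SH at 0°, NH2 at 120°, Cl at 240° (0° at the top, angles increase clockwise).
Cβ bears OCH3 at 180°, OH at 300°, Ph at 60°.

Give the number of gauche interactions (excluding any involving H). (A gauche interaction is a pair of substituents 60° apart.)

Non-H gauche pairs: SH(0°)/OH(300°); SH(0°)/Ph(60°); NH2(120°)/OCH3(180°); NH2(120°)/Ph(60°); Cl(240°)/OCH3(180°); Cl(240°)/OH(300°) — 6 interactions.

6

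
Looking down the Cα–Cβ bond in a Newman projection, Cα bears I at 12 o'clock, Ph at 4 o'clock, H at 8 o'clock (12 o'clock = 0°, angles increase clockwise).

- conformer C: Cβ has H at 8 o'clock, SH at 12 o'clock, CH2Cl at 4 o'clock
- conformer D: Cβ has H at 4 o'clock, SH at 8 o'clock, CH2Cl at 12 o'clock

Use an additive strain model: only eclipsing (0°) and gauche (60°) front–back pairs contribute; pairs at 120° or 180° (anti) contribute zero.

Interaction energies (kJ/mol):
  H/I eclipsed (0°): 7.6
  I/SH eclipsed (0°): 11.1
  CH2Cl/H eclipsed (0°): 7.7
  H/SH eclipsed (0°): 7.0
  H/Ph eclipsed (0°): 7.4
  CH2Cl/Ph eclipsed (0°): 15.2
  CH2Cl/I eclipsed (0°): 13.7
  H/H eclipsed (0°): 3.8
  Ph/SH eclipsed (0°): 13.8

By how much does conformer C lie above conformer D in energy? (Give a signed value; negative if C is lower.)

C is eclipsed. I at 0° is eclipsed with SH at 0° (11.1); Ph at 120° is eclipsed with CH2Cl at 120° (15.2); H at 240° is eclipsed with H at 240° (3.8). Total 30.1 kJ/mol.
D is eclipsed. I at 0° is eclipsed with CH2Cl at 0° (13.7); Ph at 120° is eclipsed with H at 120° (7.4); H at 240° is eclipsed with SH at 240° (7.0). Total 28.1 kJ/mol.
E(C) − E(D) = 30.1 − 28.1 = +2.0 kJ/mol.

+2.0 kJ/mol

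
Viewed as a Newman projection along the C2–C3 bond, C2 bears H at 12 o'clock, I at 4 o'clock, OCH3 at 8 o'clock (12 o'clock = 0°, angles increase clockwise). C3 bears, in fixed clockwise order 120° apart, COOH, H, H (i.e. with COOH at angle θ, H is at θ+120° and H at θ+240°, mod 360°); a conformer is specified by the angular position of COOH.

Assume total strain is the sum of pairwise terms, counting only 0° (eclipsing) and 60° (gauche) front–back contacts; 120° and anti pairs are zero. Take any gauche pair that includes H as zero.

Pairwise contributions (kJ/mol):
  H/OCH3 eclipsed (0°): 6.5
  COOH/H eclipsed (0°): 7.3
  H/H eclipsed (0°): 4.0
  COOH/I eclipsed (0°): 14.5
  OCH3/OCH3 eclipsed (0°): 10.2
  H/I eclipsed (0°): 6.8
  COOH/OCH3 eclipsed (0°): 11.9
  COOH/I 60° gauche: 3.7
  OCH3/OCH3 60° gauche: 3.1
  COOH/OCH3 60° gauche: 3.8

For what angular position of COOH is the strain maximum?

COOH at 0° (eclipsed): H(0°)/COOH(0°) eclipsed 7.3; I(120°)/H(120°) eclipsed 6.8; OCH3(240°)/H(240°) eclipsed 6.5 → 20.6 kJ/mol.
COOH at 60° (staggered): I(120°)/COOH(60°) gauche 3.7 → 3.7 kJ/mol.
COOH at 120° (eclipsed): H(0°)/H(0°) eclipsed 4.0; I(120°)/COOH(120°) eclipsed 14.5; OCH3(240°)/H(240°) eclipsed 6.5 → 25.0 kJ/mol.
COOH at 180° (staggered): I(120°)/COOH(180°) gauche 3.7; OCH3(240°)/COOH(180°) gauche 3.8 → 7.5 kJ/mol.
COOH at 240° (eclipsed): H(0°)/H(0°) eclipsed 4.0; I(120°)/H(120°) eclipsed 6.8; OCH3(240°)/COOH(240°) eclipsed 11.9 → 22.7 kJ/mol.
COOH at 300° (staggered): OCH3(240°)/COOH(300°) gauche 3.8 → 3.8 kJ/mol.
The maximum (25.0 kJ/mol) occurs with COOH at 120°.

120°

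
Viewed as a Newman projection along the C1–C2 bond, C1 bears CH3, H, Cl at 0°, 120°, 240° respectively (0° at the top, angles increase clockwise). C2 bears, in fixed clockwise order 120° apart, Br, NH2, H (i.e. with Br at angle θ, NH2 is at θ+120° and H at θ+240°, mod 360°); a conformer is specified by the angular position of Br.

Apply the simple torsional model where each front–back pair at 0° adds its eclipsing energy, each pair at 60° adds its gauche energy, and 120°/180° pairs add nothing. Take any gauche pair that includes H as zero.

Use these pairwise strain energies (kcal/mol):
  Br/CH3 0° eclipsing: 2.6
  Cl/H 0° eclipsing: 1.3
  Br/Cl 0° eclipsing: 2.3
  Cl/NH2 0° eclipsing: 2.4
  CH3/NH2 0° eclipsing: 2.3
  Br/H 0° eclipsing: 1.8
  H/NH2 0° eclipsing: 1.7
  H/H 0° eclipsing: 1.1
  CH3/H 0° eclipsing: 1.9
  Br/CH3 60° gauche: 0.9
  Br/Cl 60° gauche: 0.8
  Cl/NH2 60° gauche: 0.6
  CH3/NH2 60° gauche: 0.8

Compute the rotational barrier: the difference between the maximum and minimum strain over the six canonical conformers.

4.6 kcal/mol

Br at 0° is eclipsed. CH3 at 0° is eclipsed with Br at 0° (2.6); H at 120° is eclipsed with NH2 at 120° (1.7); Cl at 240° is eclipsed with H at 240° (1.3). Total 5.6 kcal/mol.
Br at 60° is staggered. CH3 at 0° is gauche with Br at 60° (0.9); Cl at 240° is gauche with NH2 at 180° (0.6). Total 1.5 kcal/mol.
Br at 120° is eclipsed. CH3 at 0° is eclipsed with H at 0° (1.9); H at 120° is eclipsed with Br at 120° (1.8); Cl at 240° is eclipsed with NH2 at 240° (2.4). Total 6.1 kcal/mol.
Br at 180° is staggered. CH3 at 0° is gauche with NH2 at 300° (0.8); Cl at 240° is gauche with Br at 180° (0.8); Cl at 240° is gauche with NH2 at 300° (0.6). Total 2.2 kcal/mol.
Br at 240° is eclipsed. CH3 at 0° is eclipsed with NH2 at 0° (2.3); H at 120° is eclipsed with H at 120° (1.1); Cl at 240° is eclipsed with Br at 240° (2.3). Total 5.7 kcal/mol.
Br at 300° is staggered. CH3 at 0° is gauche with Br at 300° (0.9); CH3 at 0° is gauche with NH2 at 60° (0.8); Cl at 240° is gauche with Br at 300° (0.8). Total 2.5 kcal/mol.
Max at 120° (6.1 kcal/mol), min at 60° (1.5 kcal/mol); barrier = 4.6 kcal/mol.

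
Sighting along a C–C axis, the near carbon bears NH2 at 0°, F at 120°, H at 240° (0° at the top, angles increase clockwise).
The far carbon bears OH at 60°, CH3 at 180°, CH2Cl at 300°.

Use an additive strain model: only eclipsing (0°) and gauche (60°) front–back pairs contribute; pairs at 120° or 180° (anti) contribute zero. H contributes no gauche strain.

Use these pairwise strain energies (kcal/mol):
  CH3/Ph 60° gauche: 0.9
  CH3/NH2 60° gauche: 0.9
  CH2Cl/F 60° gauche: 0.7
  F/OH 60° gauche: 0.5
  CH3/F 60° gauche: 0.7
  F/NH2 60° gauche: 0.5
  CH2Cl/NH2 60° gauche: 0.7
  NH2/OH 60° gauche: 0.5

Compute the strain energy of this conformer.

This conformer (staggered): NH2–OH gauche, NH2–CH2Cl gauche, F–OH gauche, F–CH3 gauche; 0.5 + 0.7 + 0.5 + 0.7 = 2.4 kcal/mol.

2.4 kcal/mol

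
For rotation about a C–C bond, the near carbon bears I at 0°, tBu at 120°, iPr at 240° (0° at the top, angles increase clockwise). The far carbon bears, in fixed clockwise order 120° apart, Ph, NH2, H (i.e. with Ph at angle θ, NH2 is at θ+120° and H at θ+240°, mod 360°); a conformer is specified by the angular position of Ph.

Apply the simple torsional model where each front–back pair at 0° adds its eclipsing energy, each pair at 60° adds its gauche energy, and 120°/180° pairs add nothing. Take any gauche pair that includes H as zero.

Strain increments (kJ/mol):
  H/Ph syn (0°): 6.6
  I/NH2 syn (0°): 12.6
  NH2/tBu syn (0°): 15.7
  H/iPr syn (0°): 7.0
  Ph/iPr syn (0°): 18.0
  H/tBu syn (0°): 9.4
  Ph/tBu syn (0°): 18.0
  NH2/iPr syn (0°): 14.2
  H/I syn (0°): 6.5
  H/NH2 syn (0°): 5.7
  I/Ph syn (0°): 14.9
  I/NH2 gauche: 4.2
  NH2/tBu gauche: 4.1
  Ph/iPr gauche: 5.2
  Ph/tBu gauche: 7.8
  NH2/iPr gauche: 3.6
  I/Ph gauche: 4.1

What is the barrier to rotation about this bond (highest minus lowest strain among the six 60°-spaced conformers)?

Ph at 0° (eclipsed): I–Ph eclipsed, tBu–NH2 eclipsed, iPr–H eclipsed; 14.9 + 15.7 + 7.0 = 37.6 kJ/mol.
Ph at 60° (staggered): I–Ph gauche, tBu–Ph gauche, tBu–NH2 gauche, iPr–NH2 gauche; 4.1 + 7.8 + 4.1 + 3.6 = 19.6 kJ/mol.
Ph at 120° (eclipsed): I–H eclipsed, tBu–Ph eclipsed, iPr–NH2 eclipsed; 6.5 + 18.0 + 14.2 = 38.7 kJ/mol.
Ph at 180° (staggered): I–NH2 gauche, tBu–Ph gauche, iPr–Ph gauche, iPr–NH2 gauche; 4.2 + 7.8 + 5.2 + 3.6 = 20.8 kJ/mol.
Ph at 240° (eclipsed): I–NH2 eclipsed, tBu–H eclipsed, iPr–Ph eclipsed; 12.6 + 9.4 + 18.0 = 40.0 kJ/mol.
Ph at 300° (staggered): I–Ph gauche, I–NH2 gauche, tBu–NH2 gauche, iPr–Ph gauche; 4.1 + 4.2 + 4.1 + 5.2 = 17.6 kJ/mol.
Max at 240° (40.0 kJ/mol), min at 300° (17.6 kJ/mol); barrier = 22.4 kJ/mol.

22.4 kJ/mol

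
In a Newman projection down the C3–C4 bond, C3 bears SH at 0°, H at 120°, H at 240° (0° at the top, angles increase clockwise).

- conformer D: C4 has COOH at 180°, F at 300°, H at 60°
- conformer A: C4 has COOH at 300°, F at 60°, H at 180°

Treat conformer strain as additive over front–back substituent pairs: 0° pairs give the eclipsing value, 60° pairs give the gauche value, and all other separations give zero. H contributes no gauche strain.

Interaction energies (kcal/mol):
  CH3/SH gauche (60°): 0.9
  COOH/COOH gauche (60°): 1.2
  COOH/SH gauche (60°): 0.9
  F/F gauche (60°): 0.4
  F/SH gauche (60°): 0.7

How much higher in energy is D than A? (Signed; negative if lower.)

-0.9 kcal/mol

D (staggered): SH–F gauche; 0.7 = 0.7 kcal/mol.
A (staggered): SH–COOH gauche, SH–F gauche; 0.9 + 0.7 = 1.6 kcal/mol.
E(D) − E(A) = 0.7 − 1.6 = -0.9 kcal/mol.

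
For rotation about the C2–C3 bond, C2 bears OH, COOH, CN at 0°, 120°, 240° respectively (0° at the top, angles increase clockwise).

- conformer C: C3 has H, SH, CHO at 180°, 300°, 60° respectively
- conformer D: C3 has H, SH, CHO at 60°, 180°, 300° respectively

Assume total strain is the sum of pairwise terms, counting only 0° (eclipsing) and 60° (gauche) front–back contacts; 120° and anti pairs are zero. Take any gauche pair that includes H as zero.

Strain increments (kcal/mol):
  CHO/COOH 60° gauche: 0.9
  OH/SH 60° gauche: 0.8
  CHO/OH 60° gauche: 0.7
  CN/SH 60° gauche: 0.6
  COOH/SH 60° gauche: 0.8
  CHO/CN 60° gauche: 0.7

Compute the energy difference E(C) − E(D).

C (staggered): OH(0°)/SH(300°) gauche 0.8; OH(0°)/CHO(60°) gauche 0.7; COOH(120°)/CHO(60°) gauche 0.9; CN(240°)/SH(300°) gauche 0.6 → 3.0 kcal/mol.
D (staggered): OH(0°)/CHO(300°) gauche 0.7; COOH(120°)/SH(180°) gauche 0.8; CN(240°)/SH(180°) gauche 0.6; CN(240°)/CHO(300°) gauche 0.7 → 2.8 kcal/mol.
E(C) − E(D) = 3.0 − 2.8 = +0.2 kcal/mol.

+0.2 kcal/mol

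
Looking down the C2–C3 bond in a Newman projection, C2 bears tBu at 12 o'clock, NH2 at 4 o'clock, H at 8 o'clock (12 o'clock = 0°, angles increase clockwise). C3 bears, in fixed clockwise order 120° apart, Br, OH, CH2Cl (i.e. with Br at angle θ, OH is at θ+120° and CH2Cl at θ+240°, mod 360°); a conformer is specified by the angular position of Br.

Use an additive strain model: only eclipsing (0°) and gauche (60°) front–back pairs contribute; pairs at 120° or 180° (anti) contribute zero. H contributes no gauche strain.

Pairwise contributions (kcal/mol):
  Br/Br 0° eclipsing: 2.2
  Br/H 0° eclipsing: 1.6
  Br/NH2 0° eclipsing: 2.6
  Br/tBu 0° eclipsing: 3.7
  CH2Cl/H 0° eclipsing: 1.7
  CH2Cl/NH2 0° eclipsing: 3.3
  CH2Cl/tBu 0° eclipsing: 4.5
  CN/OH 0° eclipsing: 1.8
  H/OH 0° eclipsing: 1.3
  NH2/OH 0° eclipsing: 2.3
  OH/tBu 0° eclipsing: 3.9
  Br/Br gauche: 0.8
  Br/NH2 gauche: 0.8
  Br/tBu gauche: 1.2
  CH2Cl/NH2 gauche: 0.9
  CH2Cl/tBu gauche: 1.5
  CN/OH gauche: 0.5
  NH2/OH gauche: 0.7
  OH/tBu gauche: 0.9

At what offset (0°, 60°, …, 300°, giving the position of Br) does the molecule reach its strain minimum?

Br at 0° (eclipsed): tBu–Br eclipsed, NH2–OH eclipsed, H–CH2Cl eclipsed; 3.7 + 2.3 + 1.7 = 7.7 kcal/mol.
Br at 60° (staggered): tBu–Br gauche, tBu–CH2Cl gauche, NH2–Br gauche, NH2–OH gauche; 1.2 + 1.5 + 0.8 + 0.7 = 4.2 kcal/mol.
Br at 120° (eclipsed): tBu–CH2Cl eclipsed, NH2–Br eclipsed, H–OH eclipsed; 4.5 + 2.6 + 1.3 = 8.4 kcal/mol.
Br at 180° (staggered): tBu–OH gauche, tBu–CH2Cl gauche, NH2–Br gauche, NH2–CH2Cl gauche; 0.9 + 1.5 + 0.8 + 0.9 = 4.1 kcal/mol.
Br at 240° (eclipsed): tBu–OH eclipsed, NH2–CH2Cl eclipsed, H–Br eclipsed; 3.9 + 3.3 + 1.6 = 8.8 kcal/mol.
Br at 300° (staggered): tBu–Br gauche, tBu–OH gauche, NH2–OH gauche, NH2–CH2Cl gauche; 1.2 + 0.9 + 0.7 + 0.9 = 3.7 kcal/mol.
The minimum (3.7 kcal/mol) occurs with Br at 300°.

300°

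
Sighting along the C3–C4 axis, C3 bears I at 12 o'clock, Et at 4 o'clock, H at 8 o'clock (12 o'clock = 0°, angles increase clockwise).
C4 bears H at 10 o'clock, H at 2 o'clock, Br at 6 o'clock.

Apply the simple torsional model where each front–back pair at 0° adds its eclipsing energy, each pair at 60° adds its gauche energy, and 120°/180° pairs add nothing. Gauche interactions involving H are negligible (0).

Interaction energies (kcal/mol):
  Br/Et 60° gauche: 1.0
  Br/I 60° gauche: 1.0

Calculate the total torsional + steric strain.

1.0 kcal/mol

This conformer is staggered. Et at 120° is gauche with Br at 180° (1.0). Total 1.0 kcal/mol.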